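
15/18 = 0.83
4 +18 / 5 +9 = 83 / 5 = 16.60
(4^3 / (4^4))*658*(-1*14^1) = -2303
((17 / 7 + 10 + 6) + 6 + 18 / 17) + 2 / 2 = 26.49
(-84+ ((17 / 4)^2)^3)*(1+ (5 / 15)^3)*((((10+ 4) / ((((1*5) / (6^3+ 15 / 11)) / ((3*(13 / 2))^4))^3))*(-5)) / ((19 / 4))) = -1461620906837794144440602319934799217 / 66293596160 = -22047693766833272127028360.00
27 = 27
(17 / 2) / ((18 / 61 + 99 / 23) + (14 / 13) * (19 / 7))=310063 / 274406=1.13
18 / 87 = 6 / 29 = 0.21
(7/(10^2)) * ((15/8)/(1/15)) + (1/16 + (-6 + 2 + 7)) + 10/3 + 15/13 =11879/1248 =9.52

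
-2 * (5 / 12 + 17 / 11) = -259 / 66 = -3.92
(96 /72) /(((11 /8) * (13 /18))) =1.34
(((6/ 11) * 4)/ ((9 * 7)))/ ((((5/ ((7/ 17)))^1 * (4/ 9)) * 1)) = 6/ 935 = 0.01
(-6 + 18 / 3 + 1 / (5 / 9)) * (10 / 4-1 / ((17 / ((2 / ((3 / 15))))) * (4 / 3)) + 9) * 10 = 3384 / 17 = 199.06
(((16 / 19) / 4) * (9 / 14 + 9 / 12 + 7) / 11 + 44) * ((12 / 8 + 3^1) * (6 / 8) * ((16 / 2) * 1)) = 1744389 / 1463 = 1192.34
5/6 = 0.83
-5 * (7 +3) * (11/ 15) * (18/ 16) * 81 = -13365/ 4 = -3341.25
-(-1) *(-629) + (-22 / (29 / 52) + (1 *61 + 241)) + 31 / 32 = -339165 / 928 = -365.48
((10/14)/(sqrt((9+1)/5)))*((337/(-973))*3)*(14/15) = -337*sqrt(2)/973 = -0.49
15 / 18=5 / 6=0.83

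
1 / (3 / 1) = 1 / 3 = 0.33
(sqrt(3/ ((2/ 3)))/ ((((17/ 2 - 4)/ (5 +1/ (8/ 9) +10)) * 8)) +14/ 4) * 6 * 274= 17673 * sqrt(2)/ 16 +5754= 7316.09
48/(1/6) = 288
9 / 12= 3 / 4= 0.75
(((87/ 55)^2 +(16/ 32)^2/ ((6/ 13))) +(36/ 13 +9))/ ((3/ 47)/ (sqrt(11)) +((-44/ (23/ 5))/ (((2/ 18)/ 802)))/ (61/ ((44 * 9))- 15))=221039386312773706788/ 69395089012827146693215- 12013921795709920199 * sqrt(11)/ 3022850077398750509956445400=0.00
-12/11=-1.09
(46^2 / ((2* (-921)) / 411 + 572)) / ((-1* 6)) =-72473 / 116625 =-0.62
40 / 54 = 20 / 27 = 0.74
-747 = -747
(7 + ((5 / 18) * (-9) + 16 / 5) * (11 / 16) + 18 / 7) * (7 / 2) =11259 / 320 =35.18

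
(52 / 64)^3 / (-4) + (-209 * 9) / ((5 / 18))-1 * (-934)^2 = -879127.73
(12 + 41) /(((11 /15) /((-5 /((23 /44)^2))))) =-699600 /529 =-1322.50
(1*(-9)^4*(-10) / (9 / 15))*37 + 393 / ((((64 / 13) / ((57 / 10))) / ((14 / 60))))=-25893400503 / 6400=-4045843.83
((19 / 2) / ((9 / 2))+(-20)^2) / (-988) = -3619 / 8892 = -0.41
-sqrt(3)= -1.73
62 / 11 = 5.64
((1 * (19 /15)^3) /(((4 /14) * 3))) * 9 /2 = 48013 /4500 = 10.67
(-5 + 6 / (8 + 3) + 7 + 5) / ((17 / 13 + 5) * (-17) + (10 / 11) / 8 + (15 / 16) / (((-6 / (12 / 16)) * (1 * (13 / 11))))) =-138112 / 1962487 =-0.07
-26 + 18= -8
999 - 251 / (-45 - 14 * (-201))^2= 7659693388 / 7667361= 999.00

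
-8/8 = -1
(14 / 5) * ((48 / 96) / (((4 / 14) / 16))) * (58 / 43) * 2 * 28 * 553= 704088448 / 215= 3274829.99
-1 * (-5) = 5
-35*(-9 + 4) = 175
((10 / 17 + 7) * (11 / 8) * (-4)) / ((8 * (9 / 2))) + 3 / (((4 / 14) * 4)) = 299 / 204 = 1.47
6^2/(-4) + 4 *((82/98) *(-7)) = -227/7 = -32.43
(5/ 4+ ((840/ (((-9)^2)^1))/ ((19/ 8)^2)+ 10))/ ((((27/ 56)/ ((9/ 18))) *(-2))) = -3572065/ 526338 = -6.79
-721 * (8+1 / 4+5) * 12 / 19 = -114639 / 19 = -6033.63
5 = 5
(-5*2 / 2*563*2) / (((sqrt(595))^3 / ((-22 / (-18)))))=-12386*sqrt(595) / 637245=-0.47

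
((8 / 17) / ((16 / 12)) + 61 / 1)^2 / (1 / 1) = 1087849 / 289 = 3764.18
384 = 384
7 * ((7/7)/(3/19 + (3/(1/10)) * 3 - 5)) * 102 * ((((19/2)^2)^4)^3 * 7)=232598162724951967751987416090967001/13572767744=17137120969875484207798390.00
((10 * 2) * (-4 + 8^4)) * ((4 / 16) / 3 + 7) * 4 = 2318800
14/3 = 4.67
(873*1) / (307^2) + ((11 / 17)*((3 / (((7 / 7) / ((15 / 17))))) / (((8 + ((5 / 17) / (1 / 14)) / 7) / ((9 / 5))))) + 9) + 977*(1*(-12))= -2740357158225 / 233926018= -11714.63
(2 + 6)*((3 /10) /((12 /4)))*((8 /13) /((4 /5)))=8 /13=0.62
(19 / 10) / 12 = 19 / 120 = 0.16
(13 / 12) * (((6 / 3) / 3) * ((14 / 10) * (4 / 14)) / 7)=13 / 315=0.04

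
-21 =-21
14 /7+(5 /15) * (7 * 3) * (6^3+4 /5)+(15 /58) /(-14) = 6169501 /4060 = 1519.58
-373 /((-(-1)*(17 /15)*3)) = -1865 /17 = -109.71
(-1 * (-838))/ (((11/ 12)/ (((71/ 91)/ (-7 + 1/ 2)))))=-1427952/ 13013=-109.73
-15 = -15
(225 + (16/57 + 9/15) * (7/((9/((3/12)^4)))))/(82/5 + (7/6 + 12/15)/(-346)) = 25560015961/1862373312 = 13.72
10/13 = 0.77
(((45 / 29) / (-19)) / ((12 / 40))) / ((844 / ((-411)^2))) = -12669075 / 232522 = -54.49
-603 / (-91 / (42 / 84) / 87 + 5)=-52461 / 253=-207.36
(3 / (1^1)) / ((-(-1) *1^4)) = 3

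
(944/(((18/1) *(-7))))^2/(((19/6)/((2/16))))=55696/25137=2.22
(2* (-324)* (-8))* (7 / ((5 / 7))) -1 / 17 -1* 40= 4314867 / 85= 50763.14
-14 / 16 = -7 / 8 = -0.88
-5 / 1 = -5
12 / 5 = 2.40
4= 4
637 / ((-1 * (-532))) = 91 / 76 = 1.20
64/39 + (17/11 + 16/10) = 10267/2145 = 4.79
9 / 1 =9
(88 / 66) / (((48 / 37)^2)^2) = 1874161 / 3981312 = 0.47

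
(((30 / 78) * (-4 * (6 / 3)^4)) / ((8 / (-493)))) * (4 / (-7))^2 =315520 / 637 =495.32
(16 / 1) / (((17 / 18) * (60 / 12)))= 288 / 85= 3.39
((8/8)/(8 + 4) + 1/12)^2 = 1/36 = 0.03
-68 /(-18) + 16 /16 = 4.78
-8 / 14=-4 / 7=-0.57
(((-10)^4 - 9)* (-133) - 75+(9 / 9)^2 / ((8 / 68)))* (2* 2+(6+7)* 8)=-143517906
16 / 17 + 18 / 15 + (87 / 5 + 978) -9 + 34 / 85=16812 / 17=988.94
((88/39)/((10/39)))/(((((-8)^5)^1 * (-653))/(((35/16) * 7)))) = 539/85590016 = 0.00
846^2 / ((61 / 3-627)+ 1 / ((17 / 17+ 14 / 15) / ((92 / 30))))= -31133646 / 26321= -1182.84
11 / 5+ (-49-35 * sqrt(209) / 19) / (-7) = 5 * sqrt(209) / 19+ 46 / 5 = 13.00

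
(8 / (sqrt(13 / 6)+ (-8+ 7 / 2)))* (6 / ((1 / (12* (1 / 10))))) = -15552 / 1085 - 576* sqrt(78) / 1085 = -19.02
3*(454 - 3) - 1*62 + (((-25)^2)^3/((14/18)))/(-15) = -146475338/7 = -20925048.29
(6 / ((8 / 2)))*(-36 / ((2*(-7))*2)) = 27 / 14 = 1.93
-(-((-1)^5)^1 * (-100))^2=-10000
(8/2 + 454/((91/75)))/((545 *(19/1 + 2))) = 34414/1041495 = 0.03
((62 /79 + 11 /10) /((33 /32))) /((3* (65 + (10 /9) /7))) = 166768 /17836225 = 0.01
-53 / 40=-1.32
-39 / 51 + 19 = 310 / 17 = 18.24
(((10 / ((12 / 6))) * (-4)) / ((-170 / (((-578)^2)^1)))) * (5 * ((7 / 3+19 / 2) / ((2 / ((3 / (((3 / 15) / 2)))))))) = 34882300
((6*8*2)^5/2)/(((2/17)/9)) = 311880056832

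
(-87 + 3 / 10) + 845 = 7583 / 10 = 758.30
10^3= 1000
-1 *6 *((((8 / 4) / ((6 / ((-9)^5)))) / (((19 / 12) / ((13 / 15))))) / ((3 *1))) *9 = 18423288 / 95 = 193929.35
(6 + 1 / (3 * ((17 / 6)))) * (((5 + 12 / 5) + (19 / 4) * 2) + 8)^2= 1612026 / 425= 3793.00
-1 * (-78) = 78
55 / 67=0.82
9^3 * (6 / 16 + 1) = 8019 / 8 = 1002.38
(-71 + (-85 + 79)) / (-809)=77 / 809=0.10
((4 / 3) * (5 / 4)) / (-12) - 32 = -1157 / 36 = -32.14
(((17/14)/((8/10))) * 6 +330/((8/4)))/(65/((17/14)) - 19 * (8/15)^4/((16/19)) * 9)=4.69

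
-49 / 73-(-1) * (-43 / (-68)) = -193 / 4964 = -0.04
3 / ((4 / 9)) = 27 / 4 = 6.75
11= 11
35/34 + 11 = 409/34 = 12.03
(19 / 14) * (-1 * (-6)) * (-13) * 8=-5928 / 7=-846.86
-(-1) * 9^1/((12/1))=3/4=0.75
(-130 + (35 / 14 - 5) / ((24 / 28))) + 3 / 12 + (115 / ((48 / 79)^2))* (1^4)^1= 412051 / 2304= 178.84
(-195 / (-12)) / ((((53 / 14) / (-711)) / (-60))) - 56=9702182 / 53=183060.04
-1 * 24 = -24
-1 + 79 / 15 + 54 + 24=1234 / 15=82.27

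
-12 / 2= -6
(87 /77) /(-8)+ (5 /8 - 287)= -88247 /308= -286.52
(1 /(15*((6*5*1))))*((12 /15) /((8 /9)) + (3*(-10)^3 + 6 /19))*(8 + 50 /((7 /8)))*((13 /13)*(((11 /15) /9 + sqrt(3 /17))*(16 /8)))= -759692*sqrt(51) /14875 - 8356612 /118125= -435.47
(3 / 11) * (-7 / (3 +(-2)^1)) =-21 / 11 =-1.91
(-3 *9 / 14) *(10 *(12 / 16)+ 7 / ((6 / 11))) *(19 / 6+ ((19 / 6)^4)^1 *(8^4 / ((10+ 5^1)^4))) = -5654393597 / 12757500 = -443.22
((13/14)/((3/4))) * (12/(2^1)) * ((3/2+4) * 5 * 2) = 2860/7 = 408.57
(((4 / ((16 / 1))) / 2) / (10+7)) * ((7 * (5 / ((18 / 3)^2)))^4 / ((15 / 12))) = 300125 / 57106944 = 0.01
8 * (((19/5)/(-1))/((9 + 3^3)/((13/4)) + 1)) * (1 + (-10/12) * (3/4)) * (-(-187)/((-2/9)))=1247103/1570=794.33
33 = 33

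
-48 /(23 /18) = -864 /23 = -37.57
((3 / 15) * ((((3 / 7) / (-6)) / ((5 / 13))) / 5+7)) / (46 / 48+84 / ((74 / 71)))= 1082028 / 63366625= 0.02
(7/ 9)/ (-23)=-7/ 207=-0.03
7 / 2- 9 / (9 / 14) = -21 / 2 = -10.50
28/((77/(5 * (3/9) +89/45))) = 656/495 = 1.33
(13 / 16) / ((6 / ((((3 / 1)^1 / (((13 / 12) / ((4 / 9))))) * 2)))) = 1 / 3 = 0.33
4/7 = 0.57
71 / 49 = 1.45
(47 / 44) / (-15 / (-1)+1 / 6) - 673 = -1347205 / 2002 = -672.93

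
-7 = -7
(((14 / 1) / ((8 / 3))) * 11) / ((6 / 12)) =231 / 2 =115.50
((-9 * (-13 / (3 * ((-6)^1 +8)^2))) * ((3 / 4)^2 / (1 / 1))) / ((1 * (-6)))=-117 / 128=-0.91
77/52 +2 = 181/52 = 3.48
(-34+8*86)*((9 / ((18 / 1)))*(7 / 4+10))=15369 / 4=3842.25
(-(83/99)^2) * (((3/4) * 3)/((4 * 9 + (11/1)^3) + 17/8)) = -13778/11927817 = -0.00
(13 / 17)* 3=39 / 17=2.29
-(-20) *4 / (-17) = -80 / 17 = -4.71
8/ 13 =0.62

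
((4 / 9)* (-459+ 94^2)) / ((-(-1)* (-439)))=-33508 / 3951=-8.48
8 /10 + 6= 34 /5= 6.80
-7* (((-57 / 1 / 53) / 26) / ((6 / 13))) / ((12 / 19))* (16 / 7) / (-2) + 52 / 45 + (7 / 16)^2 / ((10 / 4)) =29581 / 305280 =0.10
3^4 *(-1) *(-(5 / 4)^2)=2025 / 16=126.56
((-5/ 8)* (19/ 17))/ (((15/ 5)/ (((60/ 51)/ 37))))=-475/ 64158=-0.01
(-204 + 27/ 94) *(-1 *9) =172341/ 94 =1833.41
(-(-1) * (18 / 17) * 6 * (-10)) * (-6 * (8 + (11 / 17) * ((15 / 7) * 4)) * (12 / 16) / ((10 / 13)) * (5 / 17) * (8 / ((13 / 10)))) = 313372800 / 34391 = 9112.06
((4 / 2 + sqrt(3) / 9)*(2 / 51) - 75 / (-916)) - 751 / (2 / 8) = -140327375 / 46716 + 2*sqrt(3) / 459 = -3003.83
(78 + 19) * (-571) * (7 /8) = -387709 /8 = -48463.62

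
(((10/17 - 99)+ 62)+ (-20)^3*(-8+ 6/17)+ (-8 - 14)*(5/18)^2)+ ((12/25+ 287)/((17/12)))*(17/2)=4328134163/68850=62863.24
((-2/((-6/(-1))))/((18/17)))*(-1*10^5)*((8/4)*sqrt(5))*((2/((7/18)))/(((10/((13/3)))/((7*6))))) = 17680000*sqrt(5)/3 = 13177893.95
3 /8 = 0.38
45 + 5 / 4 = 185 / 4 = 46.25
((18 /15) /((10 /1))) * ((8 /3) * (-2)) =-16 /25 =-0.64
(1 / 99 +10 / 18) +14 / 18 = 133 / 99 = 1.34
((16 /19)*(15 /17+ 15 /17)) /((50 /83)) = 3984 /1615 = 2.47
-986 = -986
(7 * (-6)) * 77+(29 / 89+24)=-285661 / 89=-3209.67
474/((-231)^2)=0.01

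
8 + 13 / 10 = 93 / 10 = 9.30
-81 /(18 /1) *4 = -18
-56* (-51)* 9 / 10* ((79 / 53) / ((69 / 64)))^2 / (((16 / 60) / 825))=22586947891200 / 1485961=15200229.27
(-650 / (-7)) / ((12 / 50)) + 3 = 8188 / 21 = 389.90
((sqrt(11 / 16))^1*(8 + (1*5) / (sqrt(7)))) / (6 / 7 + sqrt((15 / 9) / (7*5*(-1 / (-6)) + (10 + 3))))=-49*sqrt(12430) / 1789 - 35*sqrt(87010) / 14312 + 1695*sqrt(77) / 7156 + 4746*sqrt(11) / 1789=7.10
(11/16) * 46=31.62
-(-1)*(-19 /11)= -19 /11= -1.73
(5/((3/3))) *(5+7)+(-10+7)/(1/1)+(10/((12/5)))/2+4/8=715/12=59.58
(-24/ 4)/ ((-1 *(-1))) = -6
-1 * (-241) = 241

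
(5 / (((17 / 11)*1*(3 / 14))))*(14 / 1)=10780 / 51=211.37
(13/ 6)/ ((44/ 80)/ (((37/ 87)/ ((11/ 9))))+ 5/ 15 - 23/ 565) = 108706/ 93985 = 1.16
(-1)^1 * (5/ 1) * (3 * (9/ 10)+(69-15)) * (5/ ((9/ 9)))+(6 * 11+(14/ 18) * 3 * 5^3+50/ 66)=-69899/ 66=-1059.08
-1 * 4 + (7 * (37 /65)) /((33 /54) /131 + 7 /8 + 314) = -769742812 /193046425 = -3.99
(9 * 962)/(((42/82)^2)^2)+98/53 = 144076368028/1145277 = 125800.46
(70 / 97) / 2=35 / 97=0.36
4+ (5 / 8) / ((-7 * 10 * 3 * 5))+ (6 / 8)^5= 455531 / 107520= 4.24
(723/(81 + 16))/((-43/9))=-1.56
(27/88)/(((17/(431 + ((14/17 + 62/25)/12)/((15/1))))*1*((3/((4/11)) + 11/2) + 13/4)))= 12364839/27021500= 0.46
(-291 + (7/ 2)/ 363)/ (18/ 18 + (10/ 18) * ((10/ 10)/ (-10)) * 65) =633777/ 5687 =111.44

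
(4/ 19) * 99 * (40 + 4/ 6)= 16104/ 19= 847.58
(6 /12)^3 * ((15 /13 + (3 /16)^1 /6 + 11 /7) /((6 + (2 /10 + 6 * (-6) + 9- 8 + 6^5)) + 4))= 40135 /902859776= 0.00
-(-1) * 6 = 6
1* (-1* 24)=-24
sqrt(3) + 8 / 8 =1 + sqrt(3) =2.73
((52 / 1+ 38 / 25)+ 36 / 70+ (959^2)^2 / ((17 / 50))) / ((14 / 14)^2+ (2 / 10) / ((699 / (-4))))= 2490536110097.31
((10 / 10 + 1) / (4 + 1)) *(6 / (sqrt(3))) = 4 *sqrt(3) / 5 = 1.39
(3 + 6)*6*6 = 324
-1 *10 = -10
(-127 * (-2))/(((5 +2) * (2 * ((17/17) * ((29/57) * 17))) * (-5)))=-7239/17255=-0.42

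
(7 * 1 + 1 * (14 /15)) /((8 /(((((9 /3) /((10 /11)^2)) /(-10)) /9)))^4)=0.00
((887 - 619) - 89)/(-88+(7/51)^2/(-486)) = -226271394/111239617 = -2.03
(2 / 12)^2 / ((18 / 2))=1 / 324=0.00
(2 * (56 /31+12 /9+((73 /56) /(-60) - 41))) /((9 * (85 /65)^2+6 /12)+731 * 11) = -222279109 /23637627720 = -0.01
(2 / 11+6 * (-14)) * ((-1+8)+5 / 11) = -75604 / 121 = -624.83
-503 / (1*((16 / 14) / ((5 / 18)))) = -17605 / 144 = -122.26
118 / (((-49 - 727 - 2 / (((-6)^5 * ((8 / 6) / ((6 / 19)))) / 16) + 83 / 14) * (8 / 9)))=-1906821 / 11061292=-0.17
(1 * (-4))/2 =-2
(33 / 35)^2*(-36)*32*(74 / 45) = -10315008 / 6125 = -1684.08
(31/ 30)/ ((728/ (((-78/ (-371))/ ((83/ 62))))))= 0.00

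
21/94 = 0.22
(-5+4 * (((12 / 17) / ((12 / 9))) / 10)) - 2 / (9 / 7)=-4853 / 765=-6.34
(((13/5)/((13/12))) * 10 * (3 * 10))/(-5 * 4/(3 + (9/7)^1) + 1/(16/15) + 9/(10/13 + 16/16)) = 794880/1499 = 530.27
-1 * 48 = -48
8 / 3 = 2.67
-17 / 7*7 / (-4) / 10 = 17 / 40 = 0.42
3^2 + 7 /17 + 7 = 279 /17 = 16.41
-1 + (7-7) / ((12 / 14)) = -1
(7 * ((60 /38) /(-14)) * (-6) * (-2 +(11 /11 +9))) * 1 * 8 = 5760 /19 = 303.16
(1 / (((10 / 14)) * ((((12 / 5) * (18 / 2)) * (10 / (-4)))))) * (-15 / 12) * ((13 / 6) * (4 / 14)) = 13 / 648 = 0.02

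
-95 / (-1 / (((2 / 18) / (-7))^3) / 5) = -475 / 250047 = -0.00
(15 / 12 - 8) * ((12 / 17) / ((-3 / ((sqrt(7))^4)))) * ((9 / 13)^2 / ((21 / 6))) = 10.66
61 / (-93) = -61 / 93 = -0.66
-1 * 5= -5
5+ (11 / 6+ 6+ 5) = 107 / 6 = 17.83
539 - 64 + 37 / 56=475.66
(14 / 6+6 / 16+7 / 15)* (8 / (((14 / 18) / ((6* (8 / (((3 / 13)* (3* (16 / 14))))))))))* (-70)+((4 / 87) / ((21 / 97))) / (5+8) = -3293883296 / 23751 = -138683.98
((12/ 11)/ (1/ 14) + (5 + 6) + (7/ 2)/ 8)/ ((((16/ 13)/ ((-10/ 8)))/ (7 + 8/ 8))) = -305565/ 1408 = -217.02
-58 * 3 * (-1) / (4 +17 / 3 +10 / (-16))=4176 / 217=19.24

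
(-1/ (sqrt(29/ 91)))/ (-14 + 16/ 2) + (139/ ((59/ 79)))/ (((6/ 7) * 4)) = sqrt(2639)/ 174 + 76867/ 1416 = 54.58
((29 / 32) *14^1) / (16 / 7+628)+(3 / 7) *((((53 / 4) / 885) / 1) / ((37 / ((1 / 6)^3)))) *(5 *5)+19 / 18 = 31330286749 / 29125341504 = 1.08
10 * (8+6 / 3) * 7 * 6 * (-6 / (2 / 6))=-75600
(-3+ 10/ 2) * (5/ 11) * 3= 30/ 11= 2.73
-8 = -8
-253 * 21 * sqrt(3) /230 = -231 * sqrt(3) /10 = -40.01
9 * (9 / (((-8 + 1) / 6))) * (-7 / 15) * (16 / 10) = 1296 / 25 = 51.84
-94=-94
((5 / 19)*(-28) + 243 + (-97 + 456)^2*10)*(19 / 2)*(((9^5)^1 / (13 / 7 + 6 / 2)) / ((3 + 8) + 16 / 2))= 10123541781381 / 1292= 7835558654.32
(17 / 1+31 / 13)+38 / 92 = 11839 / 598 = 19.80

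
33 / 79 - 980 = -77387 / 79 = -979.58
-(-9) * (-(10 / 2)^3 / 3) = -375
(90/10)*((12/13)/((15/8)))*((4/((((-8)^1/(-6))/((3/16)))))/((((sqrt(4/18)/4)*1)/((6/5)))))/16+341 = 342.59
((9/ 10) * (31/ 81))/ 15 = 31/ 1350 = 0.02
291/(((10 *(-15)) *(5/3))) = -291/250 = -1.16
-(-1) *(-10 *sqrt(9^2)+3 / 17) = -1527 / 17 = -89.82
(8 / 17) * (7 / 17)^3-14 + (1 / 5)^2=-29080229 / 2088025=-13.93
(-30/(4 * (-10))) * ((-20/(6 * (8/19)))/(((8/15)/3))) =-4275/128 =-33.40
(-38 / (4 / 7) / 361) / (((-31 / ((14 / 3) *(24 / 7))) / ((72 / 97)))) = 4032 / 57133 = 0.07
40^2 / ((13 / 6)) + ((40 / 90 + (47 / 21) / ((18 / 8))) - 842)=-250858 / 2457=-102.10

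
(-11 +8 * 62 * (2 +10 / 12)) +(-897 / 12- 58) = 15139 / 12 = 1261.58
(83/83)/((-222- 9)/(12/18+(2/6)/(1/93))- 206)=-0.00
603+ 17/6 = 3635/6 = 605.83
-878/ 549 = -1.60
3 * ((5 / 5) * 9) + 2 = 29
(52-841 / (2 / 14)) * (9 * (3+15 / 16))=-3308445 / 16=-206777.81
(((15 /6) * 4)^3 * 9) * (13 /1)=117000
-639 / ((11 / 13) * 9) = -923 / 11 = -83.91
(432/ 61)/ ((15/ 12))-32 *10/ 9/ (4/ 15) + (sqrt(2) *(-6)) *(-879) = -116816/ 915 + 5274 *sqrt(2) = 7330.89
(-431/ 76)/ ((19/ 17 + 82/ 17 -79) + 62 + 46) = -7327/ 45144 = -0.16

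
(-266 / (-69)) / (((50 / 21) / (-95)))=-17689 / 115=-153.82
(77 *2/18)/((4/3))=77/12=6.42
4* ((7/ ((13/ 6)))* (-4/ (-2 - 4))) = 112/ 13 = 8.62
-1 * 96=-96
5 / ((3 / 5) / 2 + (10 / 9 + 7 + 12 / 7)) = 3150 / 6379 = 0.49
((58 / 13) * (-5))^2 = 84100 / 169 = 497.63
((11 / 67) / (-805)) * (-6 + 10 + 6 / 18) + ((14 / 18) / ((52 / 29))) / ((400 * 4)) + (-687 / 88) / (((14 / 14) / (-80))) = 624.54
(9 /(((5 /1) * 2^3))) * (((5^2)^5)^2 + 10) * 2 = 171661376953143 /4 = 42915344238285.75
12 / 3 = 4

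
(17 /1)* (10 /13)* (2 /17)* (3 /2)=30 /13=2.31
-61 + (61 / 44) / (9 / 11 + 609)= -1636691 / 26832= -61.00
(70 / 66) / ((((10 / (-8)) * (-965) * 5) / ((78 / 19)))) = 728 / 1008425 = 0.00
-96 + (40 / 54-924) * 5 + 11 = -126935 / 27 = -4701.30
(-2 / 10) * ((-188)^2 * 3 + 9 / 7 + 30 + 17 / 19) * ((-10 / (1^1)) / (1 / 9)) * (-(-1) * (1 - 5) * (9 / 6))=-1523505888 / 133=-11454931.49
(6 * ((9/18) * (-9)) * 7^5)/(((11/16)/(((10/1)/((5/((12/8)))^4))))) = -73513818/1375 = -53464.59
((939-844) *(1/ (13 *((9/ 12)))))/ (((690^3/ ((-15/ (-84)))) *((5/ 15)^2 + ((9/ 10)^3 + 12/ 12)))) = 475/ 165026605653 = 0.00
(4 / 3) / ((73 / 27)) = 36 / 73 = 0.49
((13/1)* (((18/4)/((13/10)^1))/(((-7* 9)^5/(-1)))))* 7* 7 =5/2250423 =0.00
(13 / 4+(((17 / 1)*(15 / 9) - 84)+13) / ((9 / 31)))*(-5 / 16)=77605 / 1728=44.91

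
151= 151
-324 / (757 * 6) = -0.07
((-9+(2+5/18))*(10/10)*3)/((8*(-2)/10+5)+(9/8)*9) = -1.49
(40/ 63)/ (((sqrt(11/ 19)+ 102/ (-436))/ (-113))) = -42961696 * sqrt(209)/ 5964147 - 63654256/ 1988049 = -136.16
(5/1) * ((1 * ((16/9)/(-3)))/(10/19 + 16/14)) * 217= -1154440/2997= -385.20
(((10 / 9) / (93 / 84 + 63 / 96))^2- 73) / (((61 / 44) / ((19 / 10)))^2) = -6412777732196 / 47026091025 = -136.37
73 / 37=1.97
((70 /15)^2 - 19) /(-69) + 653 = 652.96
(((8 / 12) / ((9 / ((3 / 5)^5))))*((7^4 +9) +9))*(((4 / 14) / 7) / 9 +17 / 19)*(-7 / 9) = -7290866 / 748125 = -9.75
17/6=2.83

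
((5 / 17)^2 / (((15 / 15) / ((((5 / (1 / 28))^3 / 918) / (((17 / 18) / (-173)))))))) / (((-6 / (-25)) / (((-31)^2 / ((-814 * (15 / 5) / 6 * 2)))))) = 71280973750000 / 305937423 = 232992.01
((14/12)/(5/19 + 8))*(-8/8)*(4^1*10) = -2660/471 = -5.65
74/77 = 0.96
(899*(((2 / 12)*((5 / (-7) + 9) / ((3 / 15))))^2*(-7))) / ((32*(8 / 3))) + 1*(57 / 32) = -18891899 / 5376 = -3514.12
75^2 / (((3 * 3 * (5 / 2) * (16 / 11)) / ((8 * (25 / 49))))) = 34375 / 49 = 701.53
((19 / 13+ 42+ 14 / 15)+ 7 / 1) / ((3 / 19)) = 325.50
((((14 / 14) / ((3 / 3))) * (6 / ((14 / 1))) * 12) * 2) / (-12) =-6 / 7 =-0.86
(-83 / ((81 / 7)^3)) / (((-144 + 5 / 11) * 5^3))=313159 / 104893167375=0.00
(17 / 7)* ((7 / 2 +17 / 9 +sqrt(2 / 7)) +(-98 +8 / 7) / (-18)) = 17* sqrt(14) / 49 +23069 / 882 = 27.45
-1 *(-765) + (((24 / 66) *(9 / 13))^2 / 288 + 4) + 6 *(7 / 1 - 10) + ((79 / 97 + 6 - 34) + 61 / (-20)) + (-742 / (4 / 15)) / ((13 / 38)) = -294069542903 / 39671060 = -7412.70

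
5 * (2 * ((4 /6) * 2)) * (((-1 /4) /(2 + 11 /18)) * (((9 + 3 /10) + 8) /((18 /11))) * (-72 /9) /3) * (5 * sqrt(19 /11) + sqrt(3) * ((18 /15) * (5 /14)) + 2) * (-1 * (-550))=8373200 * sqrt(3) /987 + 16746400 /423 + 3806000 * sqrt(209) /423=184360.74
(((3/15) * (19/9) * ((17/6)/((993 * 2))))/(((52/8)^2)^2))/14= 646/26801213985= 0.00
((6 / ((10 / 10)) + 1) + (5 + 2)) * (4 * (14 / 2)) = 392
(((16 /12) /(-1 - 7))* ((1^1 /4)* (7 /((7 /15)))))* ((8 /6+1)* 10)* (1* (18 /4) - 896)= 312025 /24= 13001.04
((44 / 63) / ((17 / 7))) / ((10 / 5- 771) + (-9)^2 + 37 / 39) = -572 / 1366545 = -0.00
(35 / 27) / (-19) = -35 / 513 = -0.07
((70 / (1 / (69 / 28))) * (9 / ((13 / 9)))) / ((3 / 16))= 74520 / 13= 5732.31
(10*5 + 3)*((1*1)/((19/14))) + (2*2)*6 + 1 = 1217/19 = 64.05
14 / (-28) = -1 / 2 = -0.50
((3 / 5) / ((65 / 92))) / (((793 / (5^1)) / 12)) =3312 / 51545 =0.06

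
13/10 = 1.30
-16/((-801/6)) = 32/267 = 0.12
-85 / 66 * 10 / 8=-425 / 264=-1.61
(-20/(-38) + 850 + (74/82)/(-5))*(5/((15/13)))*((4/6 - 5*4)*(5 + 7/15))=-4994642276/12825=-389445.79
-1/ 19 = -0.05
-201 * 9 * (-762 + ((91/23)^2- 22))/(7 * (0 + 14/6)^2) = 19292985/529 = 36470.67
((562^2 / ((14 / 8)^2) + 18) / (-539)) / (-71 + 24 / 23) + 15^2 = 9677693153 / 42495299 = 227.74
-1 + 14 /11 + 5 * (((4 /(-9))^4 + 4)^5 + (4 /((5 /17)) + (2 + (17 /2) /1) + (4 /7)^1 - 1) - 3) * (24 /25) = 41027498037152571505442243 /7801168669561529313975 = 5259.15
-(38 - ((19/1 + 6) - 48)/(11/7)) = -579/11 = -52.64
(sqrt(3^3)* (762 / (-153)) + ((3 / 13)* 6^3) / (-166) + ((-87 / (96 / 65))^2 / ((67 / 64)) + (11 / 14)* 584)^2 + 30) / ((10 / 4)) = 173025939021666699 / 30379253632 - 508* sqrt(3) / 85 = 5695519.27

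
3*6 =18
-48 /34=-24 /17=-1.41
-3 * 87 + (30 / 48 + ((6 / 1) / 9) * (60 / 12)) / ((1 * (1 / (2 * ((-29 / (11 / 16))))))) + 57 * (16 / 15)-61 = -595.14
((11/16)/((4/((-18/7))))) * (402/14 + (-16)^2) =-197307/1568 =-125.83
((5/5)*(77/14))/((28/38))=7.46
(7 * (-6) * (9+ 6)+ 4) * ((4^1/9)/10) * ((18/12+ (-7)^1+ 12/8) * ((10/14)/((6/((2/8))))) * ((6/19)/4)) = 313/1197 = 0.26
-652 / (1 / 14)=-9128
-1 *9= -9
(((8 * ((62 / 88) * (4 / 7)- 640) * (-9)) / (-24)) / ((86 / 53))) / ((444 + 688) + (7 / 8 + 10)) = -31322364 / 30272473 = -1.03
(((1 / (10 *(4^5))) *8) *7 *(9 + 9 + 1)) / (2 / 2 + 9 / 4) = 133 / 4160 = 0.03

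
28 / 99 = 0.28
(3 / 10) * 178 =267 / 5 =53.40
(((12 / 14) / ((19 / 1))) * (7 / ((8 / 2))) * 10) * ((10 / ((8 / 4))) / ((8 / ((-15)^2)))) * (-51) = -860625 / 152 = -5662.01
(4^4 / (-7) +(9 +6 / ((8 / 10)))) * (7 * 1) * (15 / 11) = -4215 / 22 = -191.59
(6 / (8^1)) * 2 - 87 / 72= 7 / 24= 0.29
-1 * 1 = -1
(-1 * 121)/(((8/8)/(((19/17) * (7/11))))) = -1463/17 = -86.06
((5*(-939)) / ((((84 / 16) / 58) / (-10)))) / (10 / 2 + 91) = 226925 / 42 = 5402.98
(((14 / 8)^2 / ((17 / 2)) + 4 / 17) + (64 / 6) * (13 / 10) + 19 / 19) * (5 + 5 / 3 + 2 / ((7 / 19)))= 4005961 / 21420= 187.02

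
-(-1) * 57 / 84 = 19 / 28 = 0.68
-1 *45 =-45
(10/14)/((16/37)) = 185/112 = 1.65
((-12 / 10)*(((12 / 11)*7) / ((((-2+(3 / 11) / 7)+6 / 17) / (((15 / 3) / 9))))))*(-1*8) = -53312 / 2105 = -25.33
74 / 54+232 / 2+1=118.37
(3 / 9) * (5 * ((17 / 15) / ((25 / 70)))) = 238 / 45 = 5.29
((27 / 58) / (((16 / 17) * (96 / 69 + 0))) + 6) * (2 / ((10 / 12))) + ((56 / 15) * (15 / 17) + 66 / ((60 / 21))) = 26281127 / 631040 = 41.65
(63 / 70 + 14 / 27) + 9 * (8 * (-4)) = -77377 / 270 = -286.58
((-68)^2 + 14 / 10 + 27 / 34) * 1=786453 / 170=4626.19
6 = 6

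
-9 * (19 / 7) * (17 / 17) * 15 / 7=-2565 / 49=-52.35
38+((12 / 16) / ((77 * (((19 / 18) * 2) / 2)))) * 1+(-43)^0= 114141 / 2926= 39.01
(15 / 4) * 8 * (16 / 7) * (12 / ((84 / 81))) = 38880 / 49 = 793.47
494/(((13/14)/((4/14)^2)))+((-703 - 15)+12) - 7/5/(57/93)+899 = 234.14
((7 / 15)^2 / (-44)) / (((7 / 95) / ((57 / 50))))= -2527 / 33000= -0.08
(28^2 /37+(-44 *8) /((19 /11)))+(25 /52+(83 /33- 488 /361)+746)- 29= 12286452773 /22920612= 536.04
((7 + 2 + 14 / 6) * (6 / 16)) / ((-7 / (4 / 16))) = -17 / 112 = -0.15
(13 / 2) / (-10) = -0.65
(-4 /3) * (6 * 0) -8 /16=-1 /2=-0.50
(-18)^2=324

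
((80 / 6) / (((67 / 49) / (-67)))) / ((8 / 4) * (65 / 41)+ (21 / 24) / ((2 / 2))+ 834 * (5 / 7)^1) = -4500160 / 4131147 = -1.09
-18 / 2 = -9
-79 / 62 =-1.27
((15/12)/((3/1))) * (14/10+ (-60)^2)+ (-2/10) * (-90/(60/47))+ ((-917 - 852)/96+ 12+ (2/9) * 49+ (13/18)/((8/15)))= 1520.50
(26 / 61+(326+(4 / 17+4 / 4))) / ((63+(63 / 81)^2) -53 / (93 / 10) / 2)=853200135 / 158201609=5.39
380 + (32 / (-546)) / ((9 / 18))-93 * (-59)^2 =-88275401 / 273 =-323353.12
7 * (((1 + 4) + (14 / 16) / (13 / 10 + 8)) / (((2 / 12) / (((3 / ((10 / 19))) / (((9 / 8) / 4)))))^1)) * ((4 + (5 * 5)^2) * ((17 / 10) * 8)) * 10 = 34496131264 / 93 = 370926142.62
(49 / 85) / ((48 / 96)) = 98 / 85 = 1.15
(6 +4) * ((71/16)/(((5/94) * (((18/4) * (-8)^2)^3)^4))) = 3337/1302476344580355590282306125824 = 0.00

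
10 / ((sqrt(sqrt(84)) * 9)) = 5 * sqrt(2) * 21^(3 / 4) / 189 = 0.37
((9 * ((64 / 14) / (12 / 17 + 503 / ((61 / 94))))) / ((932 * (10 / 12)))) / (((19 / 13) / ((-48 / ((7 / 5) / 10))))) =-1397710080 / 87260096749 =-0.02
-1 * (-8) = 8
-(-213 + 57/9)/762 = 310/1143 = 0.27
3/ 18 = 1/ 6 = 0.17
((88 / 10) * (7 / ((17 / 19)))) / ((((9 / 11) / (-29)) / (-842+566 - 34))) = 115740856 / 153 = 756476.18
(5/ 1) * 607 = 3035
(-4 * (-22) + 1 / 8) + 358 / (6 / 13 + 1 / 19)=796943 / 1016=784.39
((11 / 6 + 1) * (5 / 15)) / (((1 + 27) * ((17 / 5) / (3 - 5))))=-5 / 252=-0.02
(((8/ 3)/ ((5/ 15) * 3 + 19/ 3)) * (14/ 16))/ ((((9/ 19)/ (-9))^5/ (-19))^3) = 728891452085378690729887/ 22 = 33131429640244485942267.59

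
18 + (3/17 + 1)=19.18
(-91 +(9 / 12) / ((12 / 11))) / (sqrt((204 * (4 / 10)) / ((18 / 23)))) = -85 * sqrt(5865) / 736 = -8.84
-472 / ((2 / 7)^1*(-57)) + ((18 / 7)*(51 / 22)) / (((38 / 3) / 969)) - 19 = 4090565 / 8778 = 466.00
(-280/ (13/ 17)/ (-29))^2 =22657600/ 142129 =159.42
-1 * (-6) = 6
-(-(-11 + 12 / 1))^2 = -1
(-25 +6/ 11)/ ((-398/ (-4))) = -538/ 2189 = -0.25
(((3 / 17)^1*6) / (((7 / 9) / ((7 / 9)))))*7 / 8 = 63 / 68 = 0.93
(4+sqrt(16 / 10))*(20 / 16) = sqrt(10) / 2+5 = 6.58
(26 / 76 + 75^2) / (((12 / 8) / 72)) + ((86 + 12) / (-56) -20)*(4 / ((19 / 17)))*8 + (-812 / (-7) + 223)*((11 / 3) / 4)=20497537 / 76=269704.43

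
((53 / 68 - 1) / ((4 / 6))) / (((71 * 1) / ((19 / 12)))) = -285 / 38624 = -0.01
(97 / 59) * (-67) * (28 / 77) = -25996 / 649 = -40.06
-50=-50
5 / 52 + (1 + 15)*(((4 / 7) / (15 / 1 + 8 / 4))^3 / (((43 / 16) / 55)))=409167425 / 3768015524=0.11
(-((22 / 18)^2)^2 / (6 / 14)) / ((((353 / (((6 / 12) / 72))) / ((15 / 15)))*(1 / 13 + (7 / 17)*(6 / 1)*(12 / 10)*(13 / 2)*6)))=-113248135 / 127916281303344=-0.00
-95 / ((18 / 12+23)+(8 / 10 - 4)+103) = -950 / 1243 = -0.76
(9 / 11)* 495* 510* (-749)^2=115874756550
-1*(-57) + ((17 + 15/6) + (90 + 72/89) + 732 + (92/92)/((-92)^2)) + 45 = 711344273/753296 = 944.31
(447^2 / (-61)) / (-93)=66603 / 1891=35.22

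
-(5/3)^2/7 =-0.40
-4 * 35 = -140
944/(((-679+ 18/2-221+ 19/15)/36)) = -254880/6673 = -38.20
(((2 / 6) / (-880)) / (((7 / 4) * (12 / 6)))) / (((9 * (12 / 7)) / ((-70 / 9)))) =7 / 128304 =0.00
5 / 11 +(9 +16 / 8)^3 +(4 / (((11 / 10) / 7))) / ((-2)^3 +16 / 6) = 29187 / 22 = 1326.68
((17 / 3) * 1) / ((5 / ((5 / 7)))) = 17 / 21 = 0.81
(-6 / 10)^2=0.36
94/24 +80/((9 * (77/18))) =5539/924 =5.99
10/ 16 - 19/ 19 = -3/ 8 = -0.38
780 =780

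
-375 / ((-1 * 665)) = 75 / 133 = 0.56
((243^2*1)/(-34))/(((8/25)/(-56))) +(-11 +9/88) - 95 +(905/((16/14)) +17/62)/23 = 81027174003/266662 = 303857.22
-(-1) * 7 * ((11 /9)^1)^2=847 /81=10.46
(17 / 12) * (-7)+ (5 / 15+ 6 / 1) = -43 / 12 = -3.58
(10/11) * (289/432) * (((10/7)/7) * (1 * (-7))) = -7225/8316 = -0.87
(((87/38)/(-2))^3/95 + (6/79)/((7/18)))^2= 17137460523050043201/531837586432529305600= 0.03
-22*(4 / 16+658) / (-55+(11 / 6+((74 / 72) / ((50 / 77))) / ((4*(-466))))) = 4417120800 / 16217059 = 272.37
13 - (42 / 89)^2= 101209 / 7921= 12.78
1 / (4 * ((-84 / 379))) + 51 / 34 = 125 / 336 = 0.37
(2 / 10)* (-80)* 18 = -288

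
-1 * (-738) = 738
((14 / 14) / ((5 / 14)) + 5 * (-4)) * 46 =-3956 / 5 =-791.20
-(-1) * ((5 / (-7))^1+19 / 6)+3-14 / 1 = -359 / 42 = -8.55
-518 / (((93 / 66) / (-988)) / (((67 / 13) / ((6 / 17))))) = 493241672 / 93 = 5303673.89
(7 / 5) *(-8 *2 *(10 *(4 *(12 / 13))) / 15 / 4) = -896 / 65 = -13.78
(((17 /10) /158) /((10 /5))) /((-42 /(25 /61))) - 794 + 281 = -830641477 /1619184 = -513.00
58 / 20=29 / 10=2.90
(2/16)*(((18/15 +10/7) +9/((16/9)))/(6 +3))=4307/40320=0.11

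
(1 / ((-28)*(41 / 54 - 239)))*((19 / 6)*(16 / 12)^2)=76 / 90055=0.00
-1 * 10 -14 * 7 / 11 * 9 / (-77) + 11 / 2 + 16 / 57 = -43837 / 13794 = -3.18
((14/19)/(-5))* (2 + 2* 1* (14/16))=-21/38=-0.55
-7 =-7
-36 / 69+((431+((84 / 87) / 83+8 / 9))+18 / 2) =440.38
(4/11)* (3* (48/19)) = 576/209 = 2.76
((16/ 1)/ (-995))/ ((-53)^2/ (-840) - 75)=2688/ 13095991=0.00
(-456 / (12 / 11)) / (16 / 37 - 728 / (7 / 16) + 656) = 7733 / 18640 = 0.41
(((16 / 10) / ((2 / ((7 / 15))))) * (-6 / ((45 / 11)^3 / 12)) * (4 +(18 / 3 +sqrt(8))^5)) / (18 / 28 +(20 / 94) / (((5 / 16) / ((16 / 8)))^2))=-1058580545792 / 935155125 -3697577117696 * sqrt(2) / 4675775625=-2250.34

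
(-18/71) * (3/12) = -9/142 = -0.06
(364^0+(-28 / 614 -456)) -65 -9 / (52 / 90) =-535.62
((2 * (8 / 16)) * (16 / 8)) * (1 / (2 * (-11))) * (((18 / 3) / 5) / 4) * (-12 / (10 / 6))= 0.20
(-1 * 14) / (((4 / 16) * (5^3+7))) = -14 / 33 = -0.42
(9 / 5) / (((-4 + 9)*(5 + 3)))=9 / 200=0.04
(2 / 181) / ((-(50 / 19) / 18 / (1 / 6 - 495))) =169233 / 4525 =37.40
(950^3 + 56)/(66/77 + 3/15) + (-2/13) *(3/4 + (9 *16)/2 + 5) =780211289453/962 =811030446.42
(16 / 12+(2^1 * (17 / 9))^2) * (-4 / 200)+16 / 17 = 21656 / 34425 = 0.63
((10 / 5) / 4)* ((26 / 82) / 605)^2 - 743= -914318004981 / 1230576050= -743.00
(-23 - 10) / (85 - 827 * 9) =33 / 7358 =0.00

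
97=97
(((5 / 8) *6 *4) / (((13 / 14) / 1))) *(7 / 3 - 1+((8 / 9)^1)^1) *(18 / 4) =2100 / 13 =161.54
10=10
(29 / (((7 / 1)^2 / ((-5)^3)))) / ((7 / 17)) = -61625 / 343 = -179.66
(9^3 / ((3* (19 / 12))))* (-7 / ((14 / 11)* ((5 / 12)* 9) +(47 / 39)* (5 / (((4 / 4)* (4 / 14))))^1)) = -41.54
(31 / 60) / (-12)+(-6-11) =-12271 / 720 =-17.04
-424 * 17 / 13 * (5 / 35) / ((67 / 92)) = -663136 / 6097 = -108.76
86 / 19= 4.53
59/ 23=2.57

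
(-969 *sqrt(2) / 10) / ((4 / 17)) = -16473 *sqrt(2) / 40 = -582.41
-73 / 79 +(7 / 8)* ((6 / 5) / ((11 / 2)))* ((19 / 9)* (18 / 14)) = -3527 / 8690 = -0.41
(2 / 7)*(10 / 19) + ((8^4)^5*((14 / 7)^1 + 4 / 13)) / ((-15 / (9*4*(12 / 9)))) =-14720501770820222189308 / 1729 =-8513881880173639207.23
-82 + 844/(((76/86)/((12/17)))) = 191266/323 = 592.15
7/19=0.37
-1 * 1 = -1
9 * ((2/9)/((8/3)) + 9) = 327/4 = 81.75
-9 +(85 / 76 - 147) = -154.88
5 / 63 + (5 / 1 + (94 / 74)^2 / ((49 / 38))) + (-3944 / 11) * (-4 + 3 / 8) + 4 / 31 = 268906797937 / 205871589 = 1306.19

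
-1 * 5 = -5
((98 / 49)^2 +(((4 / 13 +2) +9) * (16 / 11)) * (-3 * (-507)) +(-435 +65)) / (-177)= -90386 / 649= -139.27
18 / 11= 1.64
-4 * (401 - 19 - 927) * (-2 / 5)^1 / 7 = -872 / 7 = -124.57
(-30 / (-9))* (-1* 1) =-10 / 3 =-3.33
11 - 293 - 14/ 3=-860/ 3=-286.67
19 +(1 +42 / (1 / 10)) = 440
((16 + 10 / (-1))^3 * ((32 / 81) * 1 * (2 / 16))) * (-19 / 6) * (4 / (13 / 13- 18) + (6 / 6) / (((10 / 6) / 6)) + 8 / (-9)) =-575776 / 6885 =-83.63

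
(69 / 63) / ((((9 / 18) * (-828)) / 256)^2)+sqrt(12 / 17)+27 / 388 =7413313 / 15179724+2 * sqrt(51) / 17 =1.33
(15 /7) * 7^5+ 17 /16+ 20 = 576577 /16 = 36036.06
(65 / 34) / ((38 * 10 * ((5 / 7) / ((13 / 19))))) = 1183 / 245480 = 0.00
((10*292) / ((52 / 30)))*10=219000 / 13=16846.15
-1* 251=-251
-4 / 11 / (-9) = 4 / 99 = 0.04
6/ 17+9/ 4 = 177/ 68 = 2.60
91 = 91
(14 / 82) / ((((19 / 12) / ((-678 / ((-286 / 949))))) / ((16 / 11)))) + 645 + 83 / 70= 6591815107 / 6598130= 999.04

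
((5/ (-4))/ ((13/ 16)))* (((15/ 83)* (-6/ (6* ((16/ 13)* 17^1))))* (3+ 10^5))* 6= 22500675/ 2822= 7973.31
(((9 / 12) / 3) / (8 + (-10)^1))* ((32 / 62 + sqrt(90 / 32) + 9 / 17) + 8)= -4767 / 4216 - 3* sqrt(5) / 32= -1.34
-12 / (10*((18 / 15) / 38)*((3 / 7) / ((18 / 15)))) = -532 / 5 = -106.40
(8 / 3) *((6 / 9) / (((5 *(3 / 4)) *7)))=64 / 945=0.07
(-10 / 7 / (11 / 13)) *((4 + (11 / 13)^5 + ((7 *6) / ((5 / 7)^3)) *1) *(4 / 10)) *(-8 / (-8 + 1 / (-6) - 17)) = -1066487967936 / 41509843375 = -25.69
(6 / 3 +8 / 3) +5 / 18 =89 / 18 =4.94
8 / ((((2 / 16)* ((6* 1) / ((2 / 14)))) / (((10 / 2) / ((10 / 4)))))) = 64 / 21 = 3.05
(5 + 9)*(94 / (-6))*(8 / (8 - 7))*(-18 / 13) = 31584 / 13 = 2429.54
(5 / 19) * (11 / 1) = 55 / 19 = 2.89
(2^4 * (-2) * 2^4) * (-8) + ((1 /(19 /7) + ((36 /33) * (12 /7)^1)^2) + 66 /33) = 462079285 /112651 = 4101.87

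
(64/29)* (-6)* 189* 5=-362880/29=-12513.10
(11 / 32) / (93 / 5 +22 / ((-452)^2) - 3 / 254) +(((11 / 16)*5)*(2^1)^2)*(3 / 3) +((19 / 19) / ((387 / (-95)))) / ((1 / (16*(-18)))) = 4379367970605 / 51847599031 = 84.47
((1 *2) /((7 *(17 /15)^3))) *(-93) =-627750 /34391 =-18.25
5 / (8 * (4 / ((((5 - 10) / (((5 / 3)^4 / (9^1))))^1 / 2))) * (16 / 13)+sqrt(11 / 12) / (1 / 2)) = -6065280000 / 16054683727 - 149689215 * sqrt(33) / 16054683727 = -0.43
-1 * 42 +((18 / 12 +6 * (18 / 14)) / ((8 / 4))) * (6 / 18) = -1133 / 28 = -40.46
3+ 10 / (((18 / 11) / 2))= 137 / 9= 15.22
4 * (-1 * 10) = -40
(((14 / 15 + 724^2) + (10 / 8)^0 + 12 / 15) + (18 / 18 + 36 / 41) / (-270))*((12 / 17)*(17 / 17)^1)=682665706 / 1845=370008.51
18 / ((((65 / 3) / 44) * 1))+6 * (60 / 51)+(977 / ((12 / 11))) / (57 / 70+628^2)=7983016687649 / 183033992310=43.61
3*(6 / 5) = 3.60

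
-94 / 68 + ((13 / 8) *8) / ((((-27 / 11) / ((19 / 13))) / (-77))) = 545893 / 918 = 594.65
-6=-6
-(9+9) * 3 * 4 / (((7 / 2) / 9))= -3888 / 7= -555.43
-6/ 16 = -3/ 8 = -0.38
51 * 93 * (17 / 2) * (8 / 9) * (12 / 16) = 26877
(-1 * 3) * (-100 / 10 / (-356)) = -15 / 178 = -0.08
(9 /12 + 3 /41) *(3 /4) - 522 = -521.38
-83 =-83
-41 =-41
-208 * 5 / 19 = -54.74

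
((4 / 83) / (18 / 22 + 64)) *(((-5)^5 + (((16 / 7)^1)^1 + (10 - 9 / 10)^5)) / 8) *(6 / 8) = 4.13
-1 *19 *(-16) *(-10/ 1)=-3040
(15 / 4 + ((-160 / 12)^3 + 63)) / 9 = -248791 / 972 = -255.96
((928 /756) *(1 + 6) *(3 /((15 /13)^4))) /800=828269 /45562500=0.02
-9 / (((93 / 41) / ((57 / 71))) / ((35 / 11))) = -245385 / 24211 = -10.14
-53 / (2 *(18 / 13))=-689 / 36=-19.14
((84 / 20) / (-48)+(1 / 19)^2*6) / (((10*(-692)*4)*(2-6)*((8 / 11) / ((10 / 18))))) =-22517 / 46045347840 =-0.00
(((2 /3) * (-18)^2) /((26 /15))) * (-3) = -373.85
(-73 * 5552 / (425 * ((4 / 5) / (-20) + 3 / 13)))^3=-18283402604698177024 / 146363183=-124918044483.21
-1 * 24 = -24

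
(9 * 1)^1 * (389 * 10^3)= 3501000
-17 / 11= -1.55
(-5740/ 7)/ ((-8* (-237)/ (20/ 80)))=-205/ 1896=-0.11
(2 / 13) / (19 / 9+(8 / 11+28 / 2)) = 198 / 21671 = 0.01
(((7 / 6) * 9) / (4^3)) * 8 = 21 / 16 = 1.31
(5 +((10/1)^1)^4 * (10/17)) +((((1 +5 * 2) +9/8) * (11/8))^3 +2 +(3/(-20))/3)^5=140824691811534071763090034508907212528824371183183/65765564587035827104015974400000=2141313508001031140.02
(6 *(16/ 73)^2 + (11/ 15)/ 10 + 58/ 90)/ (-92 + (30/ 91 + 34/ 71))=-15586949287/ 1412902283400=-0.01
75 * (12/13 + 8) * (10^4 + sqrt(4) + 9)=87095700/13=6699669.23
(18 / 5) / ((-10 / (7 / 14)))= -9 / 50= -0.18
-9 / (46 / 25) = -225 / 46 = -4.89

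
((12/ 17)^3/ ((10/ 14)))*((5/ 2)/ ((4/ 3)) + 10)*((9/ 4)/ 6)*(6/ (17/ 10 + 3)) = 646380/ 230911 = 2.80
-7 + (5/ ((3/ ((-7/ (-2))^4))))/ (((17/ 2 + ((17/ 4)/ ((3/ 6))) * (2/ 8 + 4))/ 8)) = 5789/ 153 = 37.84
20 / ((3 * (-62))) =-10 / 93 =-0.11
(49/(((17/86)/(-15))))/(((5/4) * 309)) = -16856/1751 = -9.63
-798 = -798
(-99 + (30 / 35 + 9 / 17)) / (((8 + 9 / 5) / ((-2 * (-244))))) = -4860.75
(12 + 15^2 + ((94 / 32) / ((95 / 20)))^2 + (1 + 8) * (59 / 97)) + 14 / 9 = 1232435945 / 5042448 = 244.41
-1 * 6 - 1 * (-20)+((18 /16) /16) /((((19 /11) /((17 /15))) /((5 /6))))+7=102331 /4864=21.04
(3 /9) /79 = 1 /237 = 0.00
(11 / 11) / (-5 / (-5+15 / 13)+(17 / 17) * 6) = 10 / 73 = 0.14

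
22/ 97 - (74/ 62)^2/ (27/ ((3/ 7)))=1199153/ 5872671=0.20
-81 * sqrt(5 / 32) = -81 * sqrt(10) / 8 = -32.02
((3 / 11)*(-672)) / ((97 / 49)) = -98784 / 1067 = -92.58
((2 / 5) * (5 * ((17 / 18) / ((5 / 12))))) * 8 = 544 / 15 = 36.27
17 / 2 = 8.50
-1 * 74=-74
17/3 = 5.67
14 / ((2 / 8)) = 56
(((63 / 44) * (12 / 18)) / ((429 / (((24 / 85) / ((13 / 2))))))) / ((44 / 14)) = 588 / 19119815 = 0.00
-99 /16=-6.19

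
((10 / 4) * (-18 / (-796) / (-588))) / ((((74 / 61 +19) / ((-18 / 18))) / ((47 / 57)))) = 14335 / 3654986832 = 0.00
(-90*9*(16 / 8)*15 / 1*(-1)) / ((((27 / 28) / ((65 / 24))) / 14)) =955500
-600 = -600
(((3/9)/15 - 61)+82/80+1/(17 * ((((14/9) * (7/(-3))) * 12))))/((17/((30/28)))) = -4494761/1189524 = -3.78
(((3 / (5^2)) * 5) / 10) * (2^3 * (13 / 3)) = 52 / 25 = 2.08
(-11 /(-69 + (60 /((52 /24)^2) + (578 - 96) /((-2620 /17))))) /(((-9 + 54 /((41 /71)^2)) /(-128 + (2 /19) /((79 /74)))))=-5420088576760 /34965675548919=-0.16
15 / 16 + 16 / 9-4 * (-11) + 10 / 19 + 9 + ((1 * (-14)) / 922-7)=62089073 / 1261296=49.23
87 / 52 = 1.67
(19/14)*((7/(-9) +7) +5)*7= 1919/18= 106.61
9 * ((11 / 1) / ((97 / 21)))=2079 / 97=21.43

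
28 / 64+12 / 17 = 311 / 272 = 1.14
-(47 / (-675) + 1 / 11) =-158 / 7425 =-0.02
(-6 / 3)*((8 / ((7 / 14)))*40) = -1280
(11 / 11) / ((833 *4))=1 / 3332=0.00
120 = 120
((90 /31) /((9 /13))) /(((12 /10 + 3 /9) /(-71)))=-138450 /713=-194.18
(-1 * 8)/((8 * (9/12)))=-1.33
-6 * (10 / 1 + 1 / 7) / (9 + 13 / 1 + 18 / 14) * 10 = -4260 / 163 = -26.13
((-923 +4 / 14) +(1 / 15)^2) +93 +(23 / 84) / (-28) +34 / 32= -36543779 / 44100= -828.66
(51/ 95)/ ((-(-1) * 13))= 51/ 1235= 0.04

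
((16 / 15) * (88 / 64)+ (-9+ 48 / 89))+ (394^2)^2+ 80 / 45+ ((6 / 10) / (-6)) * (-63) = 193026707733641 / 8010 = 24098215697.08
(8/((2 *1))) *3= 12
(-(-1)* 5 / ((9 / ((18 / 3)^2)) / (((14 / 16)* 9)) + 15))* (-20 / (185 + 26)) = -6300 / 199817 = -0.03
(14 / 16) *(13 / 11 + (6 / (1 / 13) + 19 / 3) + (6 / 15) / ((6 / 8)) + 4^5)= 641053 / 660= 971.29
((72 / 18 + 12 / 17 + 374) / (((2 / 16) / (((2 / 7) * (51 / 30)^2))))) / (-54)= -72964 / 1575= -46.33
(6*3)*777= 13986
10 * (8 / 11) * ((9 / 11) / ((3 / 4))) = 960 / 121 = 7.93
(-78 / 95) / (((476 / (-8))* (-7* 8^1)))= -39 / 158270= -0.00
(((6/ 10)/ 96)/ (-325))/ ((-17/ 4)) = 1/ 221000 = 0.00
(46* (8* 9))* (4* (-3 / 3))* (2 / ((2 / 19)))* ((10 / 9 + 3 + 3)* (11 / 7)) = -19689472 / 7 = -2812781.71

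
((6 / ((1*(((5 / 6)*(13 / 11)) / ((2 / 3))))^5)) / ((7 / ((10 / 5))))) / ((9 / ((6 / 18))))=659664896 / 73098309375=0.01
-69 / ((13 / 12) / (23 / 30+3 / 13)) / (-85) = 53682 / 71825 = 0.75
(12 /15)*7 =5.60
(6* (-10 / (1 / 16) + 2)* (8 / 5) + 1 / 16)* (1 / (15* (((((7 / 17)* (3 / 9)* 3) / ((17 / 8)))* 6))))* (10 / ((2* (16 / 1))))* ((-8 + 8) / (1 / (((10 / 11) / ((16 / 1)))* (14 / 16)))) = 0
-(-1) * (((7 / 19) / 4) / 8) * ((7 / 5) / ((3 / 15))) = 49 / 608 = 0.08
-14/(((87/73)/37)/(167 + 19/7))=-2139192/29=-73765.24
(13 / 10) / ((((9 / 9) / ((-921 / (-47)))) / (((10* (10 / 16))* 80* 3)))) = 1795950 / 47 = 38211.70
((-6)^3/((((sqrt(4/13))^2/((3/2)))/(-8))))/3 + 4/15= 42124/15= 2808.27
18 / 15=6 / 5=1.20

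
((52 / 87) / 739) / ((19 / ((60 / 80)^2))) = 39 / 1628756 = 0.00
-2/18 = -1/9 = -0.11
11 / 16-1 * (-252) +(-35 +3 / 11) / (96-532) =4849085 / 19184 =252.77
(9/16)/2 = 9/32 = 0.28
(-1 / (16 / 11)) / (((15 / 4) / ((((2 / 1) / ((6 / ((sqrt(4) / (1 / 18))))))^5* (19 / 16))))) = -270864 / 5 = -54172.80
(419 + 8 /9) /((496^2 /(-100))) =-94475 /553536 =-0.17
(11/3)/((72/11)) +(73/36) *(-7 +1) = -2507/216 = -11.61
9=9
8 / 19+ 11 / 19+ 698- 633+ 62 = 128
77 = 77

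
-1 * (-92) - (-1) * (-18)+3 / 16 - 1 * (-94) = 2691 / 16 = 168.19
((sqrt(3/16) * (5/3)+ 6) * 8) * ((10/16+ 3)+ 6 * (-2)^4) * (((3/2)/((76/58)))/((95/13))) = 300469 * sqrt(3)/5776+ 2704221/3610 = 839.19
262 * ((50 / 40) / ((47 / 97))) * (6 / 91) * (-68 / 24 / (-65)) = 216019 / 111202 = 1.94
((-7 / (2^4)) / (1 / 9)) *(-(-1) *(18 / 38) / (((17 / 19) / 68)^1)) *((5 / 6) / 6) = -315 / 16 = -19.69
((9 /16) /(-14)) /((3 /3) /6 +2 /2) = -27 /784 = -0.03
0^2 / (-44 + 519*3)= 0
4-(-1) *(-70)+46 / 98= -65.53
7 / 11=0.64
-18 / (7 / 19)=-342 / 7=-48.86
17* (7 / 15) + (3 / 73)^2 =634286 / 79935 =7.94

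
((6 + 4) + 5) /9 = 5 /3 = 1.67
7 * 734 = 5138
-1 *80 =-80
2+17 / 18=53 / 18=2.94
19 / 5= 3.80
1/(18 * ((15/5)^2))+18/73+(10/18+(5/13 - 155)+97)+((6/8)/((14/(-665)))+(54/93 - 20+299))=3567708901/19063512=187.15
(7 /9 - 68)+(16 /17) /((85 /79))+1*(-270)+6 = -4296169 /13005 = -330.35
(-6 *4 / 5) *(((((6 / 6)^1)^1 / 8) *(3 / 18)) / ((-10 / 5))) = 1 / 20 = 0.05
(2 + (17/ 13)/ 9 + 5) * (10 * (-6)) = -16720/ 39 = -428.72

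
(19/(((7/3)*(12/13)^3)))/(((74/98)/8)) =292201/2664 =109.69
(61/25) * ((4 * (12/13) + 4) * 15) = 3660/13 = 281.54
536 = 536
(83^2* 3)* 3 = 62001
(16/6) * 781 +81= 6491/3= 2163.67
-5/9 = -0.56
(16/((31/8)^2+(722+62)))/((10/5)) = 512/51137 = 0.01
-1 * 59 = -59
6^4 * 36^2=1679616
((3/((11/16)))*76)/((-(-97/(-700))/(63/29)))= -160876800/30943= -5199.13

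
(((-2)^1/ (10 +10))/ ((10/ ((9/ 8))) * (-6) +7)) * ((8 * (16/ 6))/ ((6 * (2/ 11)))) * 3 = 88/ 695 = 0.13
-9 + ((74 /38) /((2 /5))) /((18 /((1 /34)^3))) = -241955239 /26883936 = -9.00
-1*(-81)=81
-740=-740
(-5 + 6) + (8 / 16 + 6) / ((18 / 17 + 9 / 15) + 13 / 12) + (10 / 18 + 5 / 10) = 222829 / 50346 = 4.43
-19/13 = -1.46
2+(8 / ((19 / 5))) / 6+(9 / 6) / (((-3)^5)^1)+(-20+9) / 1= -26641 / 3078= -8.66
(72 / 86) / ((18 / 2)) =4 / 43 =0.09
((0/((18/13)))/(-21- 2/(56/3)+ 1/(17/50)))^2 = 0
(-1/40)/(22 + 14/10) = -1/936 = -0.00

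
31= 31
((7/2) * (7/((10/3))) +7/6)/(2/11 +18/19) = 106799/14160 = 7.54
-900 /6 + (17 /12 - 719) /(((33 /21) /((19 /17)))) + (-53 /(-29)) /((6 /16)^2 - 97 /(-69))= -292944426671 /444404004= -659.18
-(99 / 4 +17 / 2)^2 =-17689 / 16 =-1105.56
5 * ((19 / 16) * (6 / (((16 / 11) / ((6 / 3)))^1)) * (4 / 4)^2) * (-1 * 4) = -3135 / 16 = -195.94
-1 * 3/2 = -3/2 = -1.50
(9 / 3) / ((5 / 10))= 6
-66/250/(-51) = 11/2125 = 0.01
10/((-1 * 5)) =-2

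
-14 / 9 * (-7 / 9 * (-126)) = -1372 / 9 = -152.44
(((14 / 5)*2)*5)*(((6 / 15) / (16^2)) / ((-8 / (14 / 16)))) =-49 / 10240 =-0.00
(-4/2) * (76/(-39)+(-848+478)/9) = 10076/117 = 86.12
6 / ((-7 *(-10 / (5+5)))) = 6 / 7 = 0.86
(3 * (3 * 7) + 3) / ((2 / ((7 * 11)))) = 2541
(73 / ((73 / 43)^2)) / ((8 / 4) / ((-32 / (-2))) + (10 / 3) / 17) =754392 / 9563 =78.89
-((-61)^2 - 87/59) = -219452/59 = -3719.53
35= 35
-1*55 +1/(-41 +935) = -49169/894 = -55.00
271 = 271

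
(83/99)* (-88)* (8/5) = -5312/45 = -118.04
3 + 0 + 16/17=67/17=3.94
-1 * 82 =-82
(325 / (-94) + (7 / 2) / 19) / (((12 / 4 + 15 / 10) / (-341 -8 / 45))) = 89753638 / 361665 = 248.17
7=7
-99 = -99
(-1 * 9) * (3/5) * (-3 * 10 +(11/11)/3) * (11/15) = 2937/25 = 117.48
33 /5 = 6.60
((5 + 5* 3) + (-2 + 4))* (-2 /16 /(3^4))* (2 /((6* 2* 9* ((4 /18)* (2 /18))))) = -11 /432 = -0.03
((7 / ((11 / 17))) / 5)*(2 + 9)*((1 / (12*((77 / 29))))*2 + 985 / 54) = 646901 / 1485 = 435.62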